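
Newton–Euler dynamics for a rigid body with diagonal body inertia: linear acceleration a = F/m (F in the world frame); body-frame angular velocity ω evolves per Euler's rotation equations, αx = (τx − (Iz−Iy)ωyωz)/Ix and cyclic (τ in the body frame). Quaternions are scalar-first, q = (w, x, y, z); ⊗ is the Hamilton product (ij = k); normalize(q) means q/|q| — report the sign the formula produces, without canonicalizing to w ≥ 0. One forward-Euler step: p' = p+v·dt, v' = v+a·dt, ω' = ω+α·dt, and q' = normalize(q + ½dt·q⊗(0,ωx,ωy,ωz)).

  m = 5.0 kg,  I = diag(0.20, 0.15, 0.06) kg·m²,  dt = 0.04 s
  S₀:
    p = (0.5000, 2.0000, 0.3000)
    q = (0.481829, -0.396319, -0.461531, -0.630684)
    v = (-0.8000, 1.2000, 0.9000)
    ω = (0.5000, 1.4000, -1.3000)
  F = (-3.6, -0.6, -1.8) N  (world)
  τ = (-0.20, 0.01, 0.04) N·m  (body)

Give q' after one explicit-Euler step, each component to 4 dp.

q' = (0.4819, -0.3616, -0.4643, -0.6492)

Hamilton product q⊗(0,ω) = (0.0244137, 1.7238624, -0.1559961, -0.9504588)
updated quaternion q' = (0.4819, -0.3616, -0.4643, -0.6492)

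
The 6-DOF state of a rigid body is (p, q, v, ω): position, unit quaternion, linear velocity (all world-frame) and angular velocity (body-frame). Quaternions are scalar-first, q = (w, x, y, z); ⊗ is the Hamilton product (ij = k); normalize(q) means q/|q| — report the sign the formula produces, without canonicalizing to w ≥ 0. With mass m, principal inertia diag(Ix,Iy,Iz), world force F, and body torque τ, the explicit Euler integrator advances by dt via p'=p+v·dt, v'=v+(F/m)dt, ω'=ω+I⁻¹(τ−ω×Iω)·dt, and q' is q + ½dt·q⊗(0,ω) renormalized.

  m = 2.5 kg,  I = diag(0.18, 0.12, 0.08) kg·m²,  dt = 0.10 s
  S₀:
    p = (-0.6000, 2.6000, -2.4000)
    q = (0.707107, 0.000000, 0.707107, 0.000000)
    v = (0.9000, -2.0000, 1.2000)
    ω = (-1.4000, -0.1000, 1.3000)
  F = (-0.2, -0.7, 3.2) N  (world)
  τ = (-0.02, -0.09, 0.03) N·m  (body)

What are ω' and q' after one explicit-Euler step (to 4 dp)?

ω' = (-1.4140, -0.0233, 1.3480)
q' = (0.7074, -0.0035, 0.7004, 0.0950)

precession coupling ω×(Iω) = (0.0052, -0.1820, -0.0084)
(τ − ω×Iω)/I = (-0.1400, 0.7667, 0.4800)
ω' = ω + α·dt = (-1.4140, -0.0233, 1.3480)
q⊗(0,ω) = (0.0707107, -0.0707107, -0.0707107, 1.9091889)
updated quaternion q' = (0.7074, -0.0035, 0.7004, 0.0950)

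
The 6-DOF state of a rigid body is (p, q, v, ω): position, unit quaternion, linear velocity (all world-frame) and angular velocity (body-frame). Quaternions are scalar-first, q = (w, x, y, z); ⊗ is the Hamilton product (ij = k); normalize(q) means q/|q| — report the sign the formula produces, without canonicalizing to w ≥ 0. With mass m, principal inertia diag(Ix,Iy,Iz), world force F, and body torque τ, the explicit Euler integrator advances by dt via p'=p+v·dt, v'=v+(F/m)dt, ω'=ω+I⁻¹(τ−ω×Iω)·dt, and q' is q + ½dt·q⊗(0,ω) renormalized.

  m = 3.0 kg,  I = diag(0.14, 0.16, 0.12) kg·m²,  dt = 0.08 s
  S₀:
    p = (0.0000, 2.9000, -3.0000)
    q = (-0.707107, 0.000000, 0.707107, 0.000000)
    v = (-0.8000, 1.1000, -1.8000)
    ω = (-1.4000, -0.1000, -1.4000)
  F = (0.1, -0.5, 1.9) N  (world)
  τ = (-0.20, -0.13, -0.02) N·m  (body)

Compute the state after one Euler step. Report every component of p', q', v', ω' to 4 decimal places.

p' = (-0.0640, 2.9880, -3.1440)
q' = (-0.7021, 0.0000, 0.7077, 0.0789)
v' = (-0.7973, 1.0867, -1.7493)
ω' = (-1.5111, -0.1846, -1.4152)

linear accel F/m = (0.0333, -0.1667, 0.6333)
new position p' = (-0.0640, 2.9880, -3.1440)
v' = v + a·dt = (-0.7973, 1.0867, -1.7493)
α = I⁻¹(τ − ω×Iω) = (-1.3886, -1.0575, -0.1900)
ω' = ω + α·dt = (-1.5111, -0.1846, -1.4152)
Hamilton product q⊗(0,ω) = (0.0707107, 0.0000000, 0.0707107, 1.9798996)
q' = normalize(q + ½dt·q⊗(0,ω)) = (-0.7021, 0.0000, 0.7077, 0.0789)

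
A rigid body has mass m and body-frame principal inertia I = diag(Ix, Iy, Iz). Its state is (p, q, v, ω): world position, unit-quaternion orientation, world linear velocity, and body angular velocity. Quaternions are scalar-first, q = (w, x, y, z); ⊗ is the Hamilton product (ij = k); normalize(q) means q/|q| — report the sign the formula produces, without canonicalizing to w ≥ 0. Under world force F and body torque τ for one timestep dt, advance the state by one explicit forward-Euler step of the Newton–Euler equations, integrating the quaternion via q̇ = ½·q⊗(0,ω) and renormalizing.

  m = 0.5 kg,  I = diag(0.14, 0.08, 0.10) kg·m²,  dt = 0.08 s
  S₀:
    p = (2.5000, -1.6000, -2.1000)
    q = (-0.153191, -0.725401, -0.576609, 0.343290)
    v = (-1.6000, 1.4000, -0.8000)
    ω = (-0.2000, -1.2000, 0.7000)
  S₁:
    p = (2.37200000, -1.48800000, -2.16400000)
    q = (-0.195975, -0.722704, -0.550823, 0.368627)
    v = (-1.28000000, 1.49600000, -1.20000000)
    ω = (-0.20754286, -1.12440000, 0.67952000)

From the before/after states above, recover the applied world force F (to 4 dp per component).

Δv = v₁−v₀ = (0.32000000, 0.09600000, -0.40000000)
applied force F = (2.0000, 0.6000, -2.5000)

F = (2.0000, 0.6000, -2.5000)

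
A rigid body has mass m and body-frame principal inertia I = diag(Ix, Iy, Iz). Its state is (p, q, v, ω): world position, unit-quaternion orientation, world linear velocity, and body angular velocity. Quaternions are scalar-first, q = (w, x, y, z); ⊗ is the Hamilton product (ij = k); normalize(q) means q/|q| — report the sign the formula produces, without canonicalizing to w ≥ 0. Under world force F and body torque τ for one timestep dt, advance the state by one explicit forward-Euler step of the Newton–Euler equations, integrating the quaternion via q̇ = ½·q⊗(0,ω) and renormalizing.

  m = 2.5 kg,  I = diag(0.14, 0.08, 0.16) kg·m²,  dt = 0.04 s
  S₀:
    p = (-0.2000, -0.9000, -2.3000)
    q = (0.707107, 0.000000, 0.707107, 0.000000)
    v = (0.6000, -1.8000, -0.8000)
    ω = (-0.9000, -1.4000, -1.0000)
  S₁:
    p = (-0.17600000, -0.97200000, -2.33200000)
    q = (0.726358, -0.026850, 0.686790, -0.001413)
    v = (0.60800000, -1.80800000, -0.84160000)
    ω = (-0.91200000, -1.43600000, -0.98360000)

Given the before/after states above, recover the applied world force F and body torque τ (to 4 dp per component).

F = (0.5000, -0.5000, -2.6000)
τ = (0.0700, -0.0900, -0.0100)

Δv = v₁−v₀ = (0.00800000, -0.00800000, -0.04160000)
F = m·Δv/dt = (0.5000, -0.5000, -2.6000)
rate change Δω = (-0.01200000, -0.03600000, 0.01640000)
ω₀×(Iω₀) = (0.1120, -0.0180, -0.0756)
applied torque τ = (0.0700, -0.0900, -0.0100)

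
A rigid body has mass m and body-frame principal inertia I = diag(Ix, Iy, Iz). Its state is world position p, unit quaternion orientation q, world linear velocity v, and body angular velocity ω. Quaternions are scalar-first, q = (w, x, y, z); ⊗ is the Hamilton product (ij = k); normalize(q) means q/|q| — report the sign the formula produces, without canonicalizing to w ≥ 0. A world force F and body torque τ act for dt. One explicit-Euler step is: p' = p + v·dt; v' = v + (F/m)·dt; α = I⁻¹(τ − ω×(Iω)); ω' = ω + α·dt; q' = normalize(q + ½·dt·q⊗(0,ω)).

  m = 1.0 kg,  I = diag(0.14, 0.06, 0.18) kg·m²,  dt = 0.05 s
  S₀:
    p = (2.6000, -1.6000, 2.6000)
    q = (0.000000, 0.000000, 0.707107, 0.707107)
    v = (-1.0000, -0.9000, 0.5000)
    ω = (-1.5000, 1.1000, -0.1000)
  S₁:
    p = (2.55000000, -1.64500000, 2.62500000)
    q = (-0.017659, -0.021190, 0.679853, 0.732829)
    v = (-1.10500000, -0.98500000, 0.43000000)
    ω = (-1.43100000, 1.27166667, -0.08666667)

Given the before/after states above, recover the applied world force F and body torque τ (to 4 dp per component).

Δω = ω₁−ω₀ = (0.06900000, 0.17166667, 0.01333333)
precession coupling = (-0.0132, -0.0060, 0.1320)
applied torque τ = (0.1800, 0.2000, 0.1800)
v₁ − v₀ = (-0.10500000, -0.08500000, -0.07000000)
applied force F = (-2.1000, -1.7000, -1.4000)

F = (-2.1000, -1.7000, -1.4000)
τ = (0.1800, 0.2000, 0.1800)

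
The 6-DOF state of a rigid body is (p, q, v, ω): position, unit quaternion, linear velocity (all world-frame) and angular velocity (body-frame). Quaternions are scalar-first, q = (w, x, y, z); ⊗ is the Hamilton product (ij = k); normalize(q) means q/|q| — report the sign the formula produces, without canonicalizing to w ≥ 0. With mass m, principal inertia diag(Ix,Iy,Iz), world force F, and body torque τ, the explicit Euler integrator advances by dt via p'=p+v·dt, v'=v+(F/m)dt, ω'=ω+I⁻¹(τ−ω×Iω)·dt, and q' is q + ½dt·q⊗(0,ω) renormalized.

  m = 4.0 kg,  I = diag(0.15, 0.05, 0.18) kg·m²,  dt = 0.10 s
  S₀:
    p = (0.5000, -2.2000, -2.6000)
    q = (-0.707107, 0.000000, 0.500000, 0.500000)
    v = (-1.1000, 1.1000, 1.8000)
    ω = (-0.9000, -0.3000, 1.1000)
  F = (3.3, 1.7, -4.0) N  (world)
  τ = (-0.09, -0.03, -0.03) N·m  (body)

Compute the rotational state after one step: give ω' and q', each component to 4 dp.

ω' = (-0.9314, -0.4194, 1.0983)
q' = (-0.7252, 0.0666, 0.4868, 0.4823)

(τ − ω×Iω)/I = (-0.3140, -1.1940, -0.0167)
ω + α·dt = (-0.9314, -0.4194, 1.0983)
Hamilton product q⊗(0,ω) = (-0.4000000, 1.3363963, -0.2378679, -0.3278177)
q + ½dt·q⊗(0,ω), renormalized = (-0.7252, 0.0666, 0.4868, 0.4823)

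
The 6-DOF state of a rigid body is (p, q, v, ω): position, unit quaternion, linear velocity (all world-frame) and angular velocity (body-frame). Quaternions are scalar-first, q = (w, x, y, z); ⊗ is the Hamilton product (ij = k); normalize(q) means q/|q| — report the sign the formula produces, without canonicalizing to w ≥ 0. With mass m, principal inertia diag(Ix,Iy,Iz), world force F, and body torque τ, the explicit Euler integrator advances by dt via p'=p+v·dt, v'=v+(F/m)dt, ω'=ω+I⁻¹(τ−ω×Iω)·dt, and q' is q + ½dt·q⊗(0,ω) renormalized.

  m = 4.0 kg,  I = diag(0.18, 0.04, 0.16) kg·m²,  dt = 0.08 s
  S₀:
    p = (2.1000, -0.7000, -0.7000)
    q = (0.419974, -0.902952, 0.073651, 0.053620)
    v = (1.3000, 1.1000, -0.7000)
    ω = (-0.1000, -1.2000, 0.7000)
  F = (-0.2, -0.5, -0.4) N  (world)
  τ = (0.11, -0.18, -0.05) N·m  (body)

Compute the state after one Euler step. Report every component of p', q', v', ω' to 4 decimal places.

p' = (2.2040, -0.6120, -0.7560)
q' = (0.4177, -0.8986, 0.0784, 0.1088)
v' = (1.2960, 1.0900, -0.7080)
ω' = (-0.0063, -1.5572, 0.6834)

precession coupling ω×(Iω) = (-0.1008, -0.0014, -0.0168)
(τ − ω×Iω)/I = (1.1711, -4.4650, -0.2075)
ω' = ω + α·dt = (-0.0063, -1.5572, 0.6834)
2q̇ = q⊗(0,ω) = (-0.0394480, 0.0739023, 0.1227356, 1.3848893)
q + ½dt·q⊗(0,ω), renormalized = (0.4177, -0.8986, 0.0784, 0.1088)
linear accel F/m = (-0.0500, -0.1250, -0.1000)
p + v·dt = (2.2040, -0.6120, -0.7560)
v + (F/m)dt = (1.2960, 1.0900, -0.7080)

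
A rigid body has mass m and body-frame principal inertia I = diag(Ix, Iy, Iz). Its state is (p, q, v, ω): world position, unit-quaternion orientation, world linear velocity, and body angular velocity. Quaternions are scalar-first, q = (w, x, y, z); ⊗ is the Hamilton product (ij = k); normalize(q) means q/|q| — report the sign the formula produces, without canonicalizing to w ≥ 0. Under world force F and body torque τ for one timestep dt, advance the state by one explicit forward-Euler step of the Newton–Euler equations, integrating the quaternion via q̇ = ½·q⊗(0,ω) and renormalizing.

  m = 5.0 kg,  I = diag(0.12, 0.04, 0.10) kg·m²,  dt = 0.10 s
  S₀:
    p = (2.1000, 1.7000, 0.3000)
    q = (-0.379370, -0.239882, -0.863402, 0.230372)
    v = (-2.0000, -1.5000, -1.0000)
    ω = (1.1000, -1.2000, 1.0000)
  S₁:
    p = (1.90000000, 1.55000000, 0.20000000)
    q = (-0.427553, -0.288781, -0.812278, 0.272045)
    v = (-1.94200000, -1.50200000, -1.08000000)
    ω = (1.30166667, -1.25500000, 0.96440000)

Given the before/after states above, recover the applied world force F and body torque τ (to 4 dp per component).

F = (2.9000, -0.1000, -4.0000)
τ = (0.1700, 0.0000, 0.0700)

velocity change Δv = (0.05800000, -0.00200000, -0.08000000)
F = m·Δv/dt = (2.9000, -0.1000, -4.0000)
rate change Δω = (0.20166667, -0.05500000, -0.03560000)
gyro term ω₀×Iω₀ = (-0.0720, 0.0220, 0.1056)
applied torque τ = (0.1700, 0.0000, 0.0700)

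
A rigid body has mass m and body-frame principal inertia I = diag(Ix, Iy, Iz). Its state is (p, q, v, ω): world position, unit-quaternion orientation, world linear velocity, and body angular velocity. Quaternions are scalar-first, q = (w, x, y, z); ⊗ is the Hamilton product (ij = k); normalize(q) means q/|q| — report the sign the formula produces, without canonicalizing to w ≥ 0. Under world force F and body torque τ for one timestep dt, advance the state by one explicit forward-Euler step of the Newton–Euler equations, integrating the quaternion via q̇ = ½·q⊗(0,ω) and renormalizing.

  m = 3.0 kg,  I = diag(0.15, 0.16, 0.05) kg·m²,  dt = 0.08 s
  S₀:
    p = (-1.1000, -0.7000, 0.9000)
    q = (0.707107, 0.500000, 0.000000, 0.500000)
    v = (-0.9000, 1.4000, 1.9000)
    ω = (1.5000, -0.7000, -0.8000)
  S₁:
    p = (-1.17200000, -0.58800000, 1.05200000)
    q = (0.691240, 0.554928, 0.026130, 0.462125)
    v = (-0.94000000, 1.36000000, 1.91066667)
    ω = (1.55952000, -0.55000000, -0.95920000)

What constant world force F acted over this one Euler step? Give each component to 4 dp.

F = (-1.5000, -1.5000, 0.4000)

v₁ − v₀ = (-0.04000000, -0.04000000, 0.01066667)
applied force F = (-1.5000, -1.5000, 0.4000)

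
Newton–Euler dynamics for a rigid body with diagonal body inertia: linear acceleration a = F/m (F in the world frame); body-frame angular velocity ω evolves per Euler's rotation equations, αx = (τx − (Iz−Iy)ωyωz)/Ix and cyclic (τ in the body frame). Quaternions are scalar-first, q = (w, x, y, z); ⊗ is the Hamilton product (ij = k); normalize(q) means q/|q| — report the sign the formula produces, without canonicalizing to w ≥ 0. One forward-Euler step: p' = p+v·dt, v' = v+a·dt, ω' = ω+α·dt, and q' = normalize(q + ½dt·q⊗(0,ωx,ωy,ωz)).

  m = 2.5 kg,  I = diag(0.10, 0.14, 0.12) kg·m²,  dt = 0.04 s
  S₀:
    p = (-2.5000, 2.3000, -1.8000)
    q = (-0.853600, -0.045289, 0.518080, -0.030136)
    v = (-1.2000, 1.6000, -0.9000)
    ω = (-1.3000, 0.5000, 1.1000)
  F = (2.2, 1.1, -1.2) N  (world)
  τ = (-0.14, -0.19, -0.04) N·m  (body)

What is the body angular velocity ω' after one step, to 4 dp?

angular accel α = (-1.2900, -1.5614, -0.1167)
ω' = ω + α·dt = (-1.3516, 0.4375, 1.0953)

ω' = (-1.3516, 0.4375, 1.0953)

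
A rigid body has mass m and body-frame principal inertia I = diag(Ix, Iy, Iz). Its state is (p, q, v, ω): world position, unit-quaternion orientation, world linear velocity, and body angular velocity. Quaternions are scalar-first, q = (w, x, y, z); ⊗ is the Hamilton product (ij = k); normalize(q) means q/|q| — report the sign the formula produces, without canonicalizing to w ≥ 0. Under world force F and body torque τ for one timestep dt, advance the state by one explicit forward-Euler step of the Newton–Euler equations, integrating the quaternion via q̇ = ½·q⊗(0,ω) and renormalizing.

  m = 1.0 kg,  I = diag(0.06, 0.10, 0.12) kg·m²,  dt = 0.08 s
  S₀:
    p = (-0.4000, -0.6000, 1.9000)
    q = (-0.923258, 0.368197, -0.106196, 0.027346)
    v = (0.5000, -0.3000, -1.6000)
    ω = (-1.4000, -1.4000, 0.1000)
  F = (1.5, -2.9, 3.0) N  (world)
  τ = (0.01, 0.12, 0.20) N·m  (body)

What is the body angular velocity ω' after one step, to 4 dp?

ω' = (-1.3829, -1.3107, 0.1811)

precession coupling ω×(Iω) = (-0.0028, 0.0084, 0.0784)
α = I⁻¹(τ − ω×Iω) = (0.2133, 1.1160, 1.0133)
new body rate ω' = (-1.3829, -1.3107, 0.1811)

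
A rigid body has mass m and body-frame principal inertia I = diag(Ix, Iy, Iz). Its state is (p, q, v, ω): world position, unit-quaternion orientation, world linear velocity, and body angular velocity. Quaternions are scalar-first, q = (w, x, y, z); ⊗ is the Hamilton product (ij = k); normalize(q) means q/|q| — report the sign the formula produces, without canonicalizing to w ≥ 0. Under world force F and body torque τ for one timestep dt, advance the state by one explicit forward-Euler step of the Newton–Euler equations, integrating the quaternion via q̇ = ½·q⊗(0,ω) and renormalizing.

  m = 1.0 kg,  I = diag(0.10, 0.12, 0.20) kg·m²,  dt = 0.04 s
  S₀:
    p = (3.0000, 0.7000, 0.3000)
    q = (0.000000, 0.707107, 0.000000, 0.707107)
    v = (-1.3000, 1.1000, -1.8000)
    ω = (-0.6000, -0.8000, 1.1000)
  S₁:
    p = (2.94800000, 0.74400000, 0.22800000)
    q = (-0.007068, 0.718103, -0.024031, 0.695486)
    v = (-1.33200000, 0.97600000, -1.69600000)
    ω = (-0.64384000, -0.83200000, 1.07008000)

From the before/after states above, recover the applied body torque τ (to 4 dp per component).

rate change Δω = (-0.04384000, -0.03200000, -0.02992000)
ω₀×(Iω₀) = (-0.0704, 0.0660, 0.0096)
I·α + gyro = (-0.1800, -0.0300, -0.1400)

τ = (-0.1800, -0.0300, -0.1400)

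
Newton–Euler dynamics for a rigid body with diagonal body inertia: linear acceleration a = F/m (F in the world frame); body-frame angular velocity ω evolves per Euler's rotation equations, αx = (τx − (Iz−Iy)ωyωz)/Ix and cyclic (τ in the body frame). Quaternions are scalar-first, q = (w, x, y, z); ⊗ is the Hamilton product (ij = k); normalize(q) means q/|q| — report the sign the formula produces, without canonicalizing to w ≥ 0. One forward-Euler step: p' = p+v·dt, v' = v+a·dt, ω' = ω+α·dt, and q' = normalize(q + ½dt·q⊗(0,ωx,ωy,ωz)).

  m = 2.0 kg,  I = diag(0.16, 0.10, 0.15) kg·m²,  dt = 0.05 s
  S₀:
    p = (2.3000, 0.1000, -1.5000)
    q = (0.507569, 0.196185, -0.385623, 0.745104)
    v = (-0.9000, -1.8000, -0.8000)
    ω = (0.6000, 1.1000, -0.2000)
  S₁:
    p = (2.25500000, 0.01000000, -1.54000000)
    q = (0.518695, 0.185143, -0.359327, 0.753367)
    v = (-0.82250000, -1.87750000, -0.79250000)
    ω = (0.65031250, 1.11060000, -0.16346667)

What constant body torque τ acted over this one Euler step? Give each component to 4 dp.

Δω = ω₁−ω₀ = (0.05031250, 0.01060000, 0.03653333)
precession coupling = (-0.0110, -0.0012, -0.0396)
τ = I·(Δω/dt) + ω₀×(Iω₀) = (0.1500, 0.0200, 0.0700)

τ = (0.1500, 0.0200, 0.0700)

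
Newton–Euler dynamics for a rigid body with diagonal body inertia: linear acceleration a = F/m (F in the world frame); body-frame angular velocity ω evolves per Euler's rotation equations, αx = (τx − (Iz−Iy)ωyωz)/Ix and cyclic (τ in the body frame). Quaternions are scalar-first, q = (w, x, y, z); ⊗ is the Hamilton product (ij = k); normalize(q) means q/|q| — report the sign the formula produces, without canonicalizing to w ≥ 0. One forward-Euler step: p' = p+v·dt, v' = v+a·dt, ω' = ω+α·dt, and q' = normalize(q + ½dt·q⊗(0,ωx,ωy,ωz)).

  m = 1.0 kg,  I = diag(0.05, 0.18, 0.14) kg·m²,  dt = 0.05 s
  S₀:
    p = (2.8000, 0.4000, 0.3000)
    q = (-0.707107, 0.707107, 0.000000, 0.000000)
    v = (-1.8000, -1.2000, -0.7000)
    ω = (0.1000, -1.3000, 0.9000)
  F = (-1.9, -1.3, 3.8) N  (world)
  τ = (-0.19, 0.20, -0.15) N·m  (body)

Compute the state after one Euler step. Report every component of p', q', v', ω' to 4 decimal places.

(τ − ω×Iω)/I = (-4.7360, 1.1561, -0.9507)
new body rate ω' = (-0.1368, -1.2422, 0.8525)
Hamilton product q⊗(0,ω) = (-0.0707107, -0.0707107, 0.2828428, -1.5556354)
q' = normalize(q + ½dt·q⊗(0,ω)) = (-0.7083, 0.7048, 0.0071, -0.0389)
a = F/m = (-1.9000, -1.3000, 3.8000)
new position p' = (2.7100, 0.3400, 0.2650)
new velocity v' = (-1.8950, -1.2650, -0.5100)

p' = (2.7100, 0.3400, 0.2650)
q' = (-0.7083, 0.7048, 0.0071, -0.0389)
v' = (-1.8950, -1.2650, -0.5100)
ω' = (-0.1368, -1.2422, 0.8525)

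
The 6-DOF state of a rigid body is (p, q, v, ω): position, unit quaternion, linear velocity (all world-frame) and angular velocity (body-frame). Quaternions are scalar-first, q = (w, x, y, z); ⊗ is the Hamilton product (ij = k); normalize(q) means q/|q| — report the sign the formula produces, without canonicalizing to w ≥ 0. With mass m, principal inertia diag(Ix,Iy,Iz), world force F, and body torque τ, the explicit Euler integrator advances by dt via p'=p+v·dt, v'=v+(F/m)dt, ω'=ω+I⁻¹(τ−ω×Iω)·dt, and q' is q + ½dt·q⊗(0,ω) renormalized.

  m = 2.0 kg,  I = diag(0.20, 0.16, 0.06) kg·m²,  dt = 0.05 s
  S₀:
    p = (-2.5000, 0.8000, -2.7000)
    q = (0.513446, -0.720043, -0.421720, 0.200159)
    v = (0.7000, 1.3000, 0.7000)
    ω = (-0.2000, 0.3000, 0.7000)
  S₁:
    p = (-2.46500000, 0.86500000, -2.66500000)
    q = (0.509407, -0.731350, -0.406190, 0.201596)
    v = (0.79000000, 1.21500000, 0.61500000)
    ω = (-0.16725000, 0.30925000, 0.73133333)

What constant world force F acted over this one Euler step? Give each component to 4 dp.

Δv = v₁−v₀ = (0.09000000, -0.08500000, -0.08500000)
F = m·Δv/dt = (3.6000, -3.4000, -3.4000)

F = (3.6000, -3.4000, -3.4000)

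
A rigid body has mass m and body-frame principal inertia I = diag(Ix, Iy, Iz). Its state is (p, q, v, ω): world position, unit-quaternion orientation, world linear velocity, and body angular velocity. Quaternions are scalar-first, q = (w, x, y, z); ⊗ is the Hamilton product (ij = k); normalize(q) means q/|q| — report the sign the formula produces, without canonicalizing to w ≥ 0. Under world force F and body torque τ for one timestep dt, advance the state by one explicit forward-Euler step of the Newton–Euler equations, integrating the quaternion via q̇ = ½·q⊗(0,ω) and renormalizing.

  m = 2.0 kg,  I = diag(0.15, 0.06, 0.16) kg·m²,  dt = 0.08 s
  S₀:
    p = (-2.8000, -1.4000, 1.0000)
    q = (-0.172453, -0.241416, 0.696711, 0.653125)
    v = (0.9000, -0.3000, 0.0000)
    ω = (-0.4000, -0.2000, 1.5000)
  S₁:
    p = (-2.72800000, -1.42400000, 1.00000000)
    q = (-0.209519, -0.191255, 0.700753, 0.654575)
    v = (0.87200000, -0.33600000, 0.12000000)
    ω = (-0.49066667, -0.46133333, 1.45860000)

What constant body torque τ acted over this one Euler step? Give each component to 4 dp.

τ = (-0.2000, -0.1900, -0.0900)

Δω = ω₁−ω₀ = (-0.09066667, -0.26133333, -0.04140000)
applied torque τ = (-0.2000, -0.1900, -0.0900)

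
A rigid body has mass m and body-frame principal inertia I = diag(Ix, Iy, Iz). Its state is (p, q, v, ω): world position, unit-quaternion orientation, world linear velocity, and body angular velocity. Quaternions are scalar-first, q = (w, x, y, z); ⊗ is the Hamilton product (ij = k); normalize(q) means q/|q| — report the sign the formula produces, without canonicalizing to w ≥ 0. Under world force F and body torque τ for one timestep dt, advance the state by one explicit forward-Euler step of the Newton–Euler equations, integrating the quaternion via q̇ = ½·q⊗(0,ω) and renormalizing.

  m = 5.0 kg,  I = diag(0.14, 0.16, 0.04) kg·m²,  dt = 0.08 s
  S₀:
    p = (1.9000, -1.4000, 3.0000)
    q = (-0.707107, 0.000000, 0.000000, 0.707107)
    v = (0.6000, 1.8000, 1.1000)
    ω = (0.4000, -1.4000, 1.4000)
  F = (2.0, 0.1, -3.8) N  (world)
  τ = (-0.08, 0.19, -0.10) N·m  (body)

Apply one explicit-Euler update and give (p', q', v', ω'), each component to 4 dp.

a = F/m = (0.4000, 0.0200, -0.7600)
p + v·dt = (1.9480, -1.2560, 3.0880)
v' = v + a·dt = (0.6320, 1.8016, 1.0392)
angular accel α = (-2.2514, 0.8375, -2.2200)
new body rate ω' = (0.2199, -1.3330, 1.2224)
2q̇ = q⊗(0,ω) = (-0.9899498, 0.7071070, 1.2727926, -0.9899498)
updated quaternion q' = (-0.7443, 0.0282, 0.0507, 0.6653)

p' = (1.9480, -1.2560, 3.0880)
q' = (-0.7443, 0.0282, 0.0507, 0.6653)
v' = (0.6320, 1.8016, 1.0392)
ω' = (0.2199, -1.3330, 1.2224)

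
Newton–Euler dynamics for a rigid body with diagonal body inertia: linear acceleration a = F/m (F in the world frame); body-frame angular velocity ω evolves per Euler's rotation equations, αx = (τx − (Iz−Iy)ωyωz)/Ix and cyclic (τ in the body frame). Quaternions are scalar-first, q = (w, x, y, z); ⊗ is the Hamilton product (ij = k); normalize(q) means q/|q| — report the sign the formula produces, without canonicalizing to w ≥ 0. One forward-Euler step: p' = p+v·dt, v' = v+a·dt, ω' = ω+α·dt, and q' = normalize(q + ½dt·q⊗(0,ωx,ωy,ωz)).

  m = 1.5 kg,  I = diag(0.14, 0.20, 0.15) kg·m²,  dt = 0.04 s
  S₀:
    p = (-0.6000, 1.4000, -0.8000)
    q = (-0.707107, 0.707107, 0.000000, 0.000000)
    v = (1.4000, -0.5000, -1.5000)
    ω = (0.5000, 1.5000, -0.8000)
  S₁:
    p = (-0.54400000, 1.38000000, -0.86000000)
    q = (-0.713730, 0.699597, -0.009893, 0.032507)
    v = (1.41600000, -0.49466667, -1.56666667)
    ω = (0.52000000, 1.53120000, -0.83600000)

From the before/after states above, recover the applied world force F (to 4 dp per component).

Δv = v₁−v₀ = (0.01600000, 0.00533333, -0.06666667)
F = m·Δv/dt = (0.6000, 0.2000, -2.5000)

F = (0.6000, 0.2000, -2.5000)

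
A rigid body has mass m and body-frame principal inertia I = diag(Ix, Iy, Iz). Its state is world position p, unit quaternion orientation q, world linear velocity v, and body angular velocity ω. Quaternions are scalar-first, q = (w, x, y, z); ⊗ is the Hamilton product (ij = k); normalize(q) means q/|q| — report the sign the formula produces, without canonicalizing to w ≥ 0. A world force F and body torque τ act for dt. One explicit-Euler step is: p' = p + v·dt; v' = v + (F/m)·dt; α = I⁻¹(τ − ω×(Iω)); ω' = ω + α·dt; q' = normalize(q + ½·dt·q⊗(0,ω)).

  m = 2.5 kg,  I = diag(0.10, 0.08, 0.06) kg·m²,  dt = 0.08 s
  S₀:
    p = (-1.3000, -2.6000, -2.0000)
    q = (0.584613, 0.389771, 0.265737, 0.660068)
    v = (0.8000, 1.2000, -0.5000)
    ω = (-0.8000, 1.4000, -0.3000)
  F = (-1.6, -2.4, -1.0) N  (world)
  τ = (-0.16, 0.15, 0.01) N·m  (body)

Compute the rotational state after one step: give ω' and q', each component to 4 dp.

ω' = (-0.9347, 1.5404, -0.3165)
q' = (0.5889, 0.3302, 0.2814, 0.6819)

ω×(Iω) gyroscopic = (0.0084, 0.0096, 0.0224)
(τ − ω×Iω)/I = (-1.6840, 1.7550, -0.2067)
ω + α·dt = (-0.9347, 1.5404, -0.3165)
q⊗(0,ω) = (0.1378054, -1.4715067, 0.4073351, 0.5828851)
updated quaternion q' = (0.5889, 0.3302, 0.2814, 0.6819)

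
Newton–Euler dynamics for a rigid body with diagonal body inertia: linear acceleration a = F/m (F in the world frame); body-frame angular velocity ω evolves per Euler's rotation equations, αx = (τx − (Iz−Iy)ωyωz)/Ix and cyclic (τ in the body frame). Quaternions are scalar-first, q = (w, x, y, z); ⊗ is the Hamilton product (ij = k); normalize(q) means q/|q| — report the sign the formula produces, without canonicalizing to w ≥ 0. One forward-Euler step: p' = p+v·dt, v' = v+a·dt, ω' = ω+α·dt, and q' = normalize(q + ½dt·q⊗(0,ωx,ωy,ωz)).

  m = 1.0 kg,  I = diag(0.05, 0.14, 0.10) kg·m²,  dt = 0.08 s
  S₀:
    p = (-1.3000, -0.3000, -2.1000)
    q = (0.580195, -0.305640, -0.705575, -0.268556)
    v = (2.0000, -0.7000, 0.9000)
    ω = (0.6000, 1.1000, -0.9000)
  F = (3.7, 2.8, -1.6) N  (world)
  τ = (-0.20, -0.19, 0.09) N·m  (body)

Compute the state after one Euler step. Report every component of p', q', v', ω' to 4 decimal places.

p' = p + v·dt = (-1.1400, -0.3560, -2.0280)
new velocity v' = (2.2960, -0.4760, 0.7720)
ω×(Iω) gyroscopic = (0.0396, 0.0270, 0.0594)
α = I⁻¹(τ − ω×Iω) = (-4.7920, -1.5500, 0.3060)
ω + α·dt = (0.2166, 0.9760, -0.8755)
2q̇ = q⊗(0,ω) = (0.7178161, 1.2785461, 0.2020049, -0.4350345)
updated quaternion q' = (0.6078, -0.2540, -0.6962, -0.2854)

p' = (-1.1400, -0.3560, -2.0280)
q' = (0.6078, -0.2540, -0.6962, -0.2854)
v' = (2.2960, -0.4760, 0.7720)
ω' = (0.2166, 0.9760, -0.8755)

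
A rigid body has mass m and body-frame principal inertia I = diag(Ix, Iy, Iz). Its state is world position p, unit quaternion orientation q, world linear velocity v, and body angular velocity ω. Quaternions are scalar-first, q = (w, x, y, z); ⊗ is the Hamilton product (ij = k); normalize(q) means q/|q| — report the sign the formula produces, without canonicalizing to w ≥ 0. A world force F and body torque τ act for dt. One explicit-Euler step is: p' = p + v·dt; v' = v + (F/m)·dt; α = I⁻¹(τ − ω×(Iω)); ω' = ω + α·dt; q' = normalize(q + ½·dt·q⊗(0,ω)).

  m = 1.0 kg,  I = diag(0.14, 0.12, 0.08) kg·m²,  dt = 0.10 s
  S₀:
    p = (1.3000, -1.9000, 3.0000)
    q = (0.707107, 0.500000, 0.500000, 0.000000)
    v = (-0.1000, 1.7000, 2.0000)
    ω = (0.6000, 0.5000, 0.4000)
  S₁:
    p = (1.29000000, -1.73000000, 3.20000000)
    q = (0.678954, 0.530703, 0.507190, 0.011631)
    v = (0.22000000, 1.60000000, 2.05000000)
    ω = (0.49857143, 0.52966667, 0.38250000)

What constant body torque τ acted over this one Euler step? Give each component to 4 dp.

rate change Δω = (-0.10142857, 0.02966667, -0.01750000)
applied torque τ = (-0.1500, 0.0500, -0.0200)

τ = (-0.1500, 0.0500, -0.0200)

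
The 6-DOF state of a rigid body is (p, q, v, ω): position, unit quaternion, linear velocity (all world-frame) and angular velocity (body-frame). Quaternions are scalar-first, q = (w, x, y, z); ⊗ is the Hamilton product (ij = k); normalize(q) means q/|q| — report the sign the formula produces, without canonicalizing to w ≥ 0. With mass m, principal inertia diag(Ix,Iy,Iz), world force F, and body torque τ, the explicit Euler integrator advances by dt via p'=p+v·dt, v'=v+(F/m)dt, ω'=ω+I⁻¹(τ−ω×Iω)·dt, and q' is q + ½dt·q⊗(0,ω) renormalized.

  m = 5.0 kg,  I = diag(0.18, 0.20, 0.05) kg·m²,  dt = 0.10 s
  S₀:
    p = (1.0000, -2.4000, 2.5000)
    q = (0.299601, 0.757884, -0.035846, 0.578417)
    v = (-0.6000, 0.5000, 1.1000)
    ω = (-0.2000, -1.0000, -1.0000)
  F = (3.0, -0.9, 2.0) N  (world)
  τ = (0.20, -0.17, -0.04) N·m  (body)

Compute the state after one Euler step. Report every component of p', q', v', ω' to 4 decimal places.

p' = (0.9400, -2.3500, 2.6100)
q' = (0.3335, 0.7836, -0.0187, 0.5239)
v' = (-0.5400, 0.4820, 1.1400)
ω' = (-0.0056, -1.0980, -1.0880)

ω×(Iω) gyroscopic = (-0.1500, 0.0260, 0.0040)
(τ − ω×Iω)/I = (1.9444, -0.9800, -0.8800)
new body rate ω' = (-0.0056, -1.0980, -1.0880)
q⊗(0,ω) = (0.6941478, 0.5543428, 0.3425996, -1.0646542)
q' = normalize(q + ½dt·q⊗(0,ω)) = (0.3335, 0.7836, -0.0187, 0.5239)
a = F/m = (0.6000, -0.1800, 0.4000)
new position p' = (0.9400, -2.3500, 2.6100)
v + (F/m)dt = (-0.5400, 0.4820, 1.1400)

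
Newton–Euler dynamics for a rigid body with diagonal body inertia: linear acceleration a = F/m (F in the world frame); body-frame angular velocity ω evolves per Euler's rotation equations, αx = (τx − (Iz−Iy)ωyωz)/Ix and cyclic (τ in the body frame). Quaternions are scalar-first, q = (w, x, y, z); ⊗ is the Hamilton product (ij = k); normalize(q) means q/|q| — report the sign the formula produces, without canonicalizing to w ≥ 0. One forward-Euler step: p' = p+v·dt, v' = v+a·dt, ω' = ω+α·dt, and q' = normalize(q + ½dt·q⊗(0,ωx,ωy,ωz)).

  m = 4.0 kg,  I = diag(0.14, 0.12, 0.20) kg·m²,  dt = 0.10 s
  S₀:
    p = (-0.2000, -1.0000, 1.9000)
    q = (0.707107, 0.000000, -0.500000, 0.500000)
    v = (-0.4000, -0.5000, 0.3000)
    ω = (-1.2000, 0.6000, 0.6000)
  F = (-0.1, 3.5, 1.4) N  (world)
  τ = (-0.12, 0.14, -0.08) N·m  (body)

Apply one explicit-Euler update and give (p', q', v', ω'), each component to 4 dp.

a = (-0.0250, 0.8750, 0.3500)
new position p' = (-0.2400, -1.0500, 1.9300)
v + (F/m)dt = (-0.4025, -0.4125, 0.3350)
precession coupling ω×(Iω) = (0.0288, 0.0432, 0.0144)
(τ − ω×Iω)/I = (-1.0629, 0.8067, -0.4720)
ω' = ω + α·dt = (-1.3063, 0.6807, 0.5528)
2q̇ = q⊗(0,ω) = (0.0000000, -1.4485284, -0.1757358, -0.1757358)
q + ½dt·q⊗(0,ω), renormalized = (0.7052, -0.0722, -0.5074, 0.4899)

p' = (-0.2400, -1.0500, 1.9300)
q' = (0.7052, -0.0722, -0.5074, 0.4899)
v' = (-0.4025, -0.4125, 0.3350)
ω' = (-1.3063, 0.6807, 0.5528)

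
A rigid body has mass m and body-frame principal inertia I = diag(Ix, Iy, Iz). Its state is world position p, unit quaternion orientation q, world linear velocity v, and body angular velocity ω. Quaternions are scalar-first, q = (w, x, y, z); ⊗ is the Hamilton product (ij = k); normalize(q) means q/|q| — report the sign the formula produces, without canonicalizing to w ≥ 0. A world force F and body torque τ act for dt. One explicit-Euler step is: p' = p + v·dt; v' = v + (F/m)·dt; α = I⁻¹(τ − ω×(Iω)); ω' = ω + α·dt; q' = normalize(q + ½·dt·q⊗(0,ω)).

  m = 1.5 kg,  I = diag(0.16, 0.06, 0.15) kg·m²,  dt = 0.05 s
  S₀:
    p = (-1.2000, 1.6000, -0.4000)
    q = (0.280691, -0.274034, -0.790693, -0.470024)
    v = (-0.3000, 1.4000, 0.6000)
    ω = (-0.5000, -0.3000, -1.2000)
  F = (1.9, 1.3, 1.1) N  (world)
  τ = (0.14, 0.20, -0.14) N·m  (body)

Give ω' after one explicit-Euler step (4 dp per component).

(τ − ω×Iω)/I = (0.6725, 3.2333, -0.8333)
ω + α·dt = (-0.4664, -0.1383, -1.2417)

ω' = (-0.4664, -0.1383, -1.2417)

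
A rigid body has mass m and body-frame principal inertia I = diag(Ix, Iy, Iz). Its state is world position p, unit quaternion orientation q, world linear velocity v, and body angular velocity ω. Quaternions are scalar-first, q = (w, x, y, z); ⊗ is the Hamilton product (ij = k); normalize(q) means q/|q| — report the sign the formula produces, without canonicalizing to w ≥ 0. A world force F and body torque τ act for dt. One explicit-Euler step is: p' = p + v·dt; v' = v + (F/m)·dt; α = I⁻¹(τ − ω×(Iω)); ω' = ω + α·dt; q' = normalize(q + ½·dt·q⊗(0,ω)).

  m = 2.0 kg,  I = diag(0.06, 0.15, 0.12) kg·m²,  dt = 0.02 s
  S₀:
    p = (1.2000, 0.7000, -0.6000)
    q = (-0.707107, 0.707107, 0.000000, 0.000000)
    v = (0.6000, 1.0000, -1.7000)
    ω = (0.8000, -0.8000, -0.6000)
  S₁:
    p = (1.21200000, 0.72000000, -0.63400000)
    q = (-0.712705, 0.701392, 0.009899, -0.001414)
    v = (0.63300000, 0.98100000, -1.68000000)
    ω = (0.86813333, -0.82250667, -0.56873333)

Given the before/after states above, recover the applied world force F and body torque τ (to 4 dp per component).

velocity change Δv = (0.03300000, -0.01900000, 0.02000000)
F = m·Δv/dt = (3.3000, -1.9000, 2.0000)
rate change Δω = (0.06813333, -0.02250667, 0.03126667)
applied torque τ = (0.1900, -0.1400, 0.1300)

F = (3.3000, -1.9000, 2.0000)
τ = (0.1900, -0.1400, 0.1300)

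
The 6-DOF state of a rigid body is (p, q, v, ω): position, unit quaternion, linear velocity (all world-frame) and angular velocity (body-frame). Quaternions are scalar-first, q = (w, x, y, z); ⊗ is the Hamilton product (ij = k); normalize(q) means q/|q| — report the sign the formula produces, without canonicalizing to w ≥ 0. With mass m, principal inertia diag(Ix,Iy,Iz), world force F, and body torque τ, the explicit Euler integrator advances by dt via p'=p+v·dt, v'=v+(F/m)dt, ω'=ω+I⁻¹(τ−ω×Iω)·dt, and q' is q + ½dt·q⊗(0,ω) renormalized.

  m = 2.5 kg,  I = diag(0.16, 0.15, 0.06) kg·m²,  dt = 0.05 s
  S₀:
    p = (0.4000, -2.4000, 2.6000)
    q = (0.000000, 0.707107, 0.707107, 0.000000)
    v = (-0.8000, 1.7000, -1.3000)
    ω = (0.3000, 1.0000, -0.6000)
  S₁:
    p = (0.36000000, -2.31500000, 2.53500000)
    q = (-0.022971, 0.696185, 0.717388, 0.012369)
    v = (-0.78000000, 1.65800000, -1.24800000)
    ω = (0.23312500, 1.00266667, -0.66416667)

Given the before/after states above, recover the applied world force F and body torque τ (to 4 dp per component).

Δv = v₁−v₀ = (0.02000000, -0.04200000, 0.05200000)
applied force F = (1.0000, -2.1000, 2.6000)
ω₁ − ω₀ = (-0.06687500, 0.00266667, -0.06416667)
gyro term ω₀×Iω₀ = (0.0540, -0.0180, -0.0030)
τ = I·(Δω/dt) + ω₀×(Iω₀) = (-0.1600, -0.0100, -0.0800)

F = (1.0000, -2.1000, 2.6000)
τ = (-0.1600, -0.0100, -0.0800)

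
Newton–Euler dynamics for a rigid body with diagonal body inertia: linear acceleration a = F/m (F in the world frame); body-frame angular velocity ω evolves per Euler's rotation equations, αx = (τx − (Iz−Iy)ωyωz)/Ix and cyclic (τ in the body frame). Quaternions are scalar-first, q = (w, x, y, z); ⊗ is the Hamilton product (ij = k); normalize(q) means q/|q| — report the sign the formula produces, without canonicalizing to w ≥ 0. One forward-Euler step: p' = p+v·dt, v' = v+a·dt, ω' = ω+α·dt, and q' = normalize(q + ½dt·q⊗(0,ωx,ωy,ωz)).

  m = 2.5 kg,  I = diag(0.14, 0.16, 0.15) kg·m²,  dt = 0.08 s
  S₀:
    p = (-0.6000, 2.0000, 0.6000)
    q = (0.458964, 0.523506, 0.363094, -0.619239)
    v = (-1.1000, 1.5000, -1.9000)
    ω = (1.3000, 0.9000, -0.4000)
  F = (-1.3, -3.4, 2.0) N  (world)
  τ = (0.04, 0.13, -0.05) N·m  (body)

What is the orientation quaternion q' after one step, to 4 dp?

Hamilton product q⊗(0,ω) = (-1.2550380, 1.0087307, -0.1825407, -0.1844524)
q' = normalize(q + ½dt·q⊗(0,ω)) = (0.4079, 0.5627, 0.3550, -0.6253)

q' = (0.4079, 0.5627, 0.3550, -0.6253)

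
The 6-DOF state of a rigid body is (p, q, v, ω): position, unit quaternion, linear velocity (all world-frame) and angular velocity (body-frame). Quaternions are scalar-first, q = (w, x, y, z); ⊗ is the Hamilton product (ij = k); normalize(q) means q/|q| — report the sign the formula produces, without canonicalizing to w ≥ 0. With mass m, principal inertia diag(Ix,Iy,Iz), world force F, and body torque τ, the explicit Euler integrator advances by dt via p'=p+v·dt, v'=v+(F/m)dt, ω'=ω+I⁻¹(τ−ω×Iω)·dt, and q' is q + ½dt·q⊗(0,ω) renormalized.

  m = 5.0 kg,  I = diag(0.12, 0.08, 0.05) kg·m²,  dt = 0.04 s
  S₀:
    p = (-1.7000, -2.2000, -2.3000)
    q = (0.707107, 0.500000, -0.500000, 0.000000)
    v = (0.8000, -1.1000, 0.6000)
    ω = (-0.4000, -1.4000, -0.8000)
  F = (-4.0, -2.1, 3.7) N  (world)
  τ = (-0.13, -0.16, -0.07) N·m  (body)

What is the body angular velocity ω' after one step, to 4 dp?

angular accel α = (-0.8033, -2.2800, -0.9520)
ω + α·dt = (-0.4321, -1.4912, -0.8381)

ω' = (-0.4321, -1.4912, -0.8381)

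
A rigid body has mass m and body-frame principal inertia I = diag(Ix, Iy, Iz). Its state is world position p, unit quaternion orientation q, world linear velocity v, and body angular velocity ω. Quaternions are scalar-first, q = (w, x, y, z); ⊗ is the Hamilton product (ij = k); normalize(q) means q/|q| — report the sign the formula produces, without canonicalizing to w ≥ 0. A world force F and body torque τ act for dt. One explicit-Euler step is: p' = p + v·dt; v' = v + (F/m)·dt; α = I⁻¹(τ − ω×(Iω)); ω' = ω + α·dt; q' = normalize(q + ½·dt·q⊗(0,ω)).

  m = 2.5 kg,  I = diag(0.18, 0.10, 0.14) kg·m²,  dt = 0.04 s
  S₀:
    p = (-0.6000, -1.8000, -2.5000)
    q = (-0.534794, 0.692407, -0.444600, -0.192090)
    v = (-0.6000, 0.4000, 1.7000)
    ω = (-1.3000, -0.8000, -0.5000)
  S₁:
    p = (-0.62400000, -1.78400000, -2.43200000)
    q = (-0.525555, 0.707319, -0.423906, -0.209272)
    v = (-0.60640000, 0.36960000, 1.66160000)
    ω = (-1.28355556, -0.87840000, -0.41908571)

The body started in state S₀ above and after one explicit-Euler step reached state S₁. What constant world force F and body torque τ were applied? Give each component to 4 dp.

F = (-0.4000, -1.9000, -2.4000)
τ = (0.0900, -0.1700, 0.2000)

Δv = v₁−v₀ = (-0.00640000, -0.03040000, -0.03840000)
applied force F = (-0.4000, -1.9000, -2.4000)
Δω = ω₁−ω₀ = (0.01644444, -0.07840000, 0.08091429)
ω₀×(Iω₀) = (0.0160, 0.0260, -0.0832)
τ = I·(Δω/dt) + ω₀×(Iω₀) = (0.0900, -0.1700, 0.2000)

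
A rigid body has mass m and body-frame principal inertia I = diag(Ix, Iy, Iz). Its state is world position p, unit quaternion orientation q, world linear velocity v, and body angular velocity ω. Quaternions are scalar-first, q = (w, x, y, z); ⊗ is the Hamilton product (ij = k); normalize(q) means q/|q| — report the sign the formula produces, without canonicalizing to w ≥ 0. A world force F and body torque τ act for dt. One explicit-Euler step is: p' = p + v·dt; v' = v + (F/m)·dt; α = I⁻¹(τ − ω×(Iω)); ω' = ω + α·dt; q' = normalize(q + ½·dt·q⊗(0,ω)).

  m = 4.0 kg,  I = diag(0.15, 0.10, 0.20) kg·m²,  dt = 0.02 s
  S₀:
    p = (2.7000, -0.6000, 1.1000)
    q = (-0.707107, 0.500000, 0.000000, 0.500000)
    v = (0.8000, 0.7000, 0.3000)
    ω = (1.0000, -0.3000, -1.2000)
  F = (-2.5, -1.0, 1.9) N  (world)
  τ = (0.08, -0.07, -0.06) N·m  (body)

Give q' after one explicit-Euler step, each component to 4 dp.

q⊗(0,ω) = (0.1000000, -0.5571070, 1.3121321, 0.6985284)
q + ½dt·q⊗(0,ω), renormalized = (-0.7060, 0.4944, 0.0131, 0.5069)

q' = (-0.7060, 0.4944, 0.0131, 0.5069)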